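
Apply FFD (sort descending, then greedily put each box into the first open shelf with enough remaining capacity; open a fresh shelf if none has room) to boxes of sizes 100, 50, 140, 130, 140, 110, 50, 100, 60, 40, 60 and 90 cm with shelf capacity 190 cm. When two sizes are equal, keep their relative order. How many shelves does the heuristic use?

6

Sorted descending: 140, 140, 130, 110, 100, 100, 90, 60, 60, 50, 50, 40.
  140 → shelf 1 (new)  [load 140/190]
  140 → shelf 2 (new)  [load 140/190]
  130 → shelf 3 (new)  [load 130/190]
  110 → shelf 4 (new)  [load 110/190]
  100 → shelf 5 (new)  [load 100/190]
  100 → shelf 6 (new)  [load 100/190]
  90 → shelf 5  [load 190/190]
  60 → shelf 3  [load 190/190]
  60 → shelf 4  [load 170/190]
  50 → shelf 1  [load 190/190]
  50 → shelf 2  [load 190/190]
  40 → shelf 6  [load 140/190]
6 shelves opened.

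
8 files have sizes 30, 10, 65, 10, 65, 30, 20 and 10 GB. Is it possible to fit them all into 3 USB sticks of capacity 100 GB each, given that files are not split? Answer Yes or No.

Yes

A valid assignment using 3 USB sticks:
  USB stick 1: 65 + 30 = 95
  USB stick 2: 65 + 30 = 95
  USB stick 3: 20 + 10 + 10 + 10 = 50
Every load is within 100 GB, so 3 USB sticks suffice.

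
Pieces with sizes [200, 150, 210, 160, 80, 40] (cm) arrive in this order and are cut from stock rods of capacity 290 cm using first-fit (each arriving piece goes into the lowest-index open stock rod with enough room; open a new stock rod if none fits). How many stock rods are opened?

4

  200 → stock rod 1 (new)  [load 200/290]
  150 → stock rod 2 (new)  [load 150/290]
  210 → stock rod 3 (new)  [load 210/290]
  160 → stock rod 4 (new)  [load 160/290]
  80 → stock rod 1  [load 280/290]
  40 → stock rod 2  [load 190/290]
4 stock rods opened.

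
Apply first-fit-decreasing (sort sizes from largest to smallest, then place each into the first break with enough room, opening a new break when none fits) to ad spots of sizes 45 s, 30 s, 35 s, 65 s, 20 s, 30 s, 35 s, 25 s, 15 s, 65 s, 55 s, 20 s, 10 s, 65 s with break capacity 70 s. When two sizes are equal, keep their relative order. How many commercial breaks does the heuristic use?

Sorted descending: 65, 65, 65, 55, 45, 35, 35, 30, 30, 25, 20, 20, 15, 10.
  65 → break 1 (new)  [load 65/70]
  65 → break 2 (new)  [load 65/70]
  65 → break 3 (new)  [load 65/70]
  55 → break 4 (new)  [load 55/70]
  45 → break 5 (new)  [load 45/70]
  35 → break 6 (new)  [load 35/70]
  35 → break 6  [load 70/70]
  30 → break 7 (new)  [load 30/70]
  30 → break 7  [load 60/70]
  25 → break 5  [load 70/70]
  20 → break 8 (new)  [load 20/70]
  20 → break 8  [load 40/70]
  15 → break 4  [load 70/70]
  10 → break 7  [load 70/70]
8 commercial breaks opened.

8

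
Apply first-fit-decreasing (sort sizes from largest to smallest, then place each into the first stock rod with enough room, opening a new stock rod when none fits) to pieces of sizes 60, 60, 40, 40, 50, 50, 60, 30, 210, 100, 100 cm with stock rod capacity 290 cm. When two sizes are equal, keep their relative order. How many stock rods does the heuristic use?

Sorted descending: 210, 100, 100, 60, 60, 60, 50, 50, 40, 40, 30.
  210 → stock rod 1 (new)  [load 210/290]
  100 → stock rod 2 (new)  [load 100/290]
  100 → stock rod 2  [load 200/290]
  60 → stock rod 1  [load 270/290]
  60 → stock rod 2  [load 260/290]
  60 → stock rod 3 (new)  [load 60/290]
  50 → stock rod 3  [load 110/290]
  50 → stock rod 3  [load 160/290]
  40 → stock rod 3  [load 200/290]
  40 → stock rod 3  [load 240/290]
  30 → stock rod 2  [load 290/290]
3 stock rods opened.

3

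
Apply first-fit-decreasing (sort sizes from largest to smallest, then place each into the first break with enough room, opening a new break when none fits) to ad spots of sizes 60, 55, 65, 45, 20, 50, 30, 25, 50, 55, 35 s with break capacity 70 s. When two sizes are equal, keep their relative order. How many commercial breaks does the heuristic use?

Sorted descending: 65, 60, 55, 55, 50, 50, 45, 35, 30, 25, 20.
  65 → break 1 (new)  [load 65/70]
  60 → break 2 (new)  [load 60/70]
  55 → break 3 (new)  [load 55/70]
  55 → break 4 (new)  [load 55/70]
  50 → break 5 (new)  [load 50/70]
  50 → break 6 (new)  [load 50/70]
  45 → break 7 (new)  [load 45/70]
  35 → break 8 (new)  [load 35/70]
  30 → break 8  [load 65/70]
  25 → break 7  [load 70/70]
  20 → break 5  [load 70/70]
8 commercial breaks opened.

8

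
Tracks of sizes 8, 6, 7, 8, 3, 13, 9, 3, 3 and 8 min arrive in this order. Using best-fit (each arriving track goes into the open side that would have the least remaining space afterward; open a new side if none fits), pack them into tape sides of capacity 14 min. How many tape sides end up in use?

  8 → side 1 (new)  [load 8/14]
  6 → side 1  [load 14/14]
  7 → side 2 (new)  [load 7/14]
  8 → side 3 (new)  [load 8/14]
  3 → side 3  [load 11/14]
  13 → side 4 (new)  [load 13/14]
  9 → side 5 (new)  [load 9/14]
  3 → side 3  [load 14/14]
  3 → side 5  [load 12/14]
  8 → side 6 (new)  [load 8/14]
6 tape sides opened.

6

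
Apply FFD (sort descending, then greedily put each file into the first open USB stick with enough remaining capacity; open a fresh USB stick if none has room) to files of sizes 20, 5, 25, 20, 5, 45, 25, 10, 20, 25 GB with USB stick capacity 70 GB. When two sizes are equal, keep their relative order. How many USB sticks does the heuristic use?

3

Sorted descending: 45, 25, 25, 25, 20, 20, 20, 10, 5, 5.
  45 → USB stick 1 (new)  [load 45/70]
  25 → USB stick 1  [load 70/70]
  25 → USB stick 2 (new)  [load 25/70]
  25 → USB stick 2  [load 50/70]
  20 → USB stick 2  [load 70/70]
  20 → USB stick 3 (new)  [load 20/70]
  20 → USB stick 3  [load 40/70]
  10 → USB stick 3  [load 50/70]
  5 → USB stick 3  [load 55/70]
  5 → USB stick 3  [load 60/70]
3 USB sticks opened.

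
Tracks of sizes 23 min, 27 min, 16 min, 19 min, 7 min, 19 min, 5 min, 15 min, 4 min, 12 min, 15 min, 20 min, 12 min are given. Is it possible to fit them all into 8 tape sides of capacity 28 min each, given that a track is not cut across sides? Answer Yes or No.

Yes

A valid assignment using 8 tape sides:
  side 1: 27 = 27
  side 2: 23 + 5 = 28
  side 3: 20 + 7 = 27
  side 4: 19 + 4 = 23
  side 5: 19 = 19
  side 6: 16 + 12 = 28
  side 7: 15 + 12 = 27
  side 8: 15 = 15
Every load is within 28 min, so 8 tape sides suffice.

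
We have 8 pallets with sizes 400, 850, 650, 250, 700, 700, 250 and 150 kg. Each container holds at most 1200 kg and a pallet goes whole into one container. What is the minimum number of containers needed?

4

Total = 850 + 700 + 700 + 650 + 400 + 250 + 250 + 150 = 3950 kg.
Lower bound: ⌈3950/1200⌉ = 4 containers.
A packing using 4 containers:
  container 1: 850 + 250 = 1100
  container 2: 700 + 400 = 1100
  container 3: 700 + 250 + 150 = 1100
  container 4: 650 = 650
This matches the lower bound, so 4 is optimal.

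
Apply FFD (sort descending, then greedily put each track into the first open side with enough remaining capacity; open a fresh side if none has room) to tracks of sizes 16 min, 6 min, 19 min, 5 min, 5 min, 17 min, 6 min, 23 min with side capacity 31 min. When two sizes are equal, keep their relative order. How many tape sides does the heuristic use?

Sorted descending: 23, 19, 17, 16, 6, 6, 5, 5.
  23 → side 1 (new)  [load 23/31]
  19 → side 2 (new)  [load 19/31]
  17 → side 3 (new)  [load 17/31]
  16 → side 4 (new)  [load 16/31]
  6 → side 1  [load 29/31]
  6 → side 2  [load 25/31]
  5 → side 2  [load 30/31]
  5 → side 3  [load 22/31]
4 tape sides opened.

4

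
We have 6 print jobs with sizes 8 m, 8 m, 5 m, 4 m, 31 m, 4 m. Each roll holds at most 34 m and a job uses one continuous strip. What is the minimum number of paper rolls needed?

Total = 31 + 8 + 8 + 5 + 4 + 4 = 60 m.
Lower bound: ⌈60/34⌉ = 2 paper rolls.
A packing using 2 paper rolls:
  roll 1: 31 = 31
  roll 2: 8 + 8 + 5 + 4 + 4 = 29
This matches the lower bound, so 2 is optimal.

2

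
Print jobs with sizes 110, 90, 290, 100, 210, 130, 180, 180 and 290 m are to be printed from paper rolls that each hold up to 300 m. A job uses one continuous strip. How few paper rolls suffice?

Total = 290 + 290 + 210 + 180 + 180 + 130 + 110 + 100 + 90 = 1580 m.
Lower bound: ⌈1580/300⌉ = 6 paper rolls.
A packing using 6 paper rolls:
  roll 1: 290 = 290
  roll 2: 290 = 290
  roll 3: 210 + 90 = 300
  roll 4: 180 + 110 = 290
  roll 5: 180 + 100 = 280
  roll 6: 130 = 130
This matches the lower bound, so 6 is optimal.

6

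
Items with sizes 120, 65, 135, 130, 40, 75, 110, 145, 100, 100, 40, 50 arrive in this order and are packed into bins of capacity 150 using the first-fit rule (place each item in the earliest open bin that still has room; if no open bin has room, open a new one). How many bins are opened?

  120 → bin 1 (new)  [load 120/150]
  65 → bin 2 (new)  [load 65/150]
  135 → bin 3 (new)  [load 135/150]
  130 → bin 4 (new)  [load 130/150]
  40 → bin 2  [load 105/150]
  75 → bin 5 (new)  [load 75/150]
  110 → bin 6 (new)  [load 110/150]
  145 → bin 7 (new)  [load 145/150]
  100 → bin 8 (new)  [load 100/150]
  100 → bin 9 (new)  [load 100/150]
  40 → bin 2  [load 145/150]
  50 → bin 5  [load 125/150]
9 bins opened.

9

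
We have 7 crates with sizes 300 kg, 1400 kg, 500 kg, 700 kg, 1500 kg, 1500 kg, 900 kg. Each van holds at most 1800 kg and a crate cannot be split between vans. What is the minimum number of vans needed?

5

Total = 1500 + 1500 + 1400 + 900 + 700 + 500 + 300 = 6800 kg.
Lower bound: ⌈6800/1800⌉ = 4 vans.
A packing using 5 vans:
  van 1: 1500 + 300 = 1800
  van 2: 1500 = 1500
  van 3: 1400 = 1400
  van 4: 900 + 700 = 1600
  van 5: 500 = 500
No arrangement into 4 vans stays within capacity, so 5 is optimal.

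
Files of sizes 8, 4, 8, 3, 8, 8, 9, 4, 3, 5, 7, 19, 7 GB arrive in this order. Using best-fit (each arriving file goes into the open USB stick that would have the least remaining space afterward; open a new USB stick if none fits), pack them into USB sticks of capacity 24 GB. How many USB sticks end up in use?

5

  8 → USB stick 1 (new)  [load 8/24]
  4 → USB stick 1  [load 12/24]
  8 → USB stick 1  [load 20/24]
  3 → USB stick 1  [load 23/24]
  8 → USB stick 2 (new)  [load 8/24]
  8 → USB stick 2  [load 16/24]
  9 → USB stick 3 (new)  [load 9/24]
  4 → USB stick 2  [load 20/24]
  3 → USB stick 2  [load 23/24]
  5 → USB stick 3  [load 14/24]
  7 → USB stick 3  [load 21/24]
  19 → USB stick 4 (new)  [load 19/24]
  7 → USB stick 5 (new)  [load 7/24]
5 USB sticks opened.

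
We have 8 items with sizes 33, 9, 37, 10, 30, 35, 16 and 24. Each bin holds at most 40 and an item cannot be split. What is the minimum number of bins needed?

Total = 37 + 35 + 33 + 30 + 24 + 16 + 10 + 9 = 194.
Lower bound: ⌈194/40⌉ = 5 bins.
A packing using 6 bins:
  bin 1: 37 = 37
  bin 2: 35 = 35
  bin 3: 33 = 33
  bin 4: 30 + 10 = 40
  bin 5: 24 + 16 = 40
  bin 6: 9 = 9
No arrangement into 5 bins stays within capacity, so 6 is optimal.

6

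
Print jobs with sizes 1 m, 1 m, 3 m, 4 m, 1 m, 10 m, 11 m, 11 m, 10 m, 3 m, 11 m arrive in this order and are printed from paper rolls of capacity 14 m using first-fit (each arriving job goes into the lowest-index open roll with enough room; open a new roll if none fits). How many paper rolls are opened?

  1 → roll 1 (new)  [load 1/14]
  1 → roll 1  [load 2/14]
  3 → roll 1  [load 5/14]
  4 → roll 1  [load 9/14]
  1 → roll 1  [load 10/14]
  10 → roll 2 (new)  [load 10/14]
  11 → roll 3 (new)  [load 11/14]
  11 → roll 4 (new)  [load 11/14]
  10 → roll 5 (new)  [load 10/14]
  3 → roll 1  [load 13/14]
  11 → roll 6 (new)  [load 11/14]
6 paper rolls opened.

6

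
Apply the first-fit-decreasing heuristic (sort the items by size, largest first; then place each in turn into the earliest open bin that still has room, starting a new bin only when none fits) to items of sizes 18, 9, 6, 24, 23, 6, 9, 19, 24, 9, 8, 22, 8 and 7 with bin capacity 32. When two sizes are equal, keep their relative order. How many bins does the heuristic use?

Sorted descending: 24, 24, 23, 22, 19, 18, 9, 9, 9, 8, 8, 7, 6, 6.
  24 → bin 1 (new)  [load 24/32]
  24 → bin 2 (new)  [load 24/32]
  23 → bin 3 (new)  [load 23/32]
  22 → bin 4 (new)  [load 22/32]
  19 → bin 5 (new)  [load 19/32]
  18 → bin 6 (new)  [load 18/32]
  9 → bin 3  [load 32/32]
  9 → bin 4  [load 31/32]
  9 → bin 5  [load 28/32]
  8 → bin 1  [load 32/32]
  8 → bin 2  [load 32/32]
  7 → bin 6  [load 25/32]
  6 → bin 6  [load 31/32]
  6 → bin 7 (new)  [load 6/32]
7 bins opened.

7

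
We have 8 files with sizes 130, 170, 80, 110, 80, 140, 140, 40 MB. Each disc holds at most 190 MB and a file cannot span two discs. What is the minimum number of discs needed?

Total = 170 + 140 + 140 + 130 + 110 + 80 + 80 + 40 = 890 MB.
Lower bound: ⌈890/190⌉ = 5 discs.
A packing using 6 discs:
  disc 1: 170 = 170
  disc 2: 140 + 40 = 180
  disc 3: 140 = 140
  disc 4: 130 = 130
  disc 5: 110 + 80 = 190
  disc 6: 80 = 80
No arrangement into 5 discs stays within capacity, so 6 is optimal.

6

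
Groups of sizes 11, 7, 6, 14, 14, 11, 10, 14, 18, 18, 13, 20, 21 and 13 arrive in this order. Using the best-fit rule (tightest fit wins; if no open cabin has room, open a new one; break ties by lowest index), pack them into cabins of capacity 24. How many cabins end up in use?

10

  11 → cabin 1 (new)  [load 11/24]
  7 → cabin 1  [load 18/24]
  6 → cabin 1  [load 24/24]
  14 → cabin 2 (new)  [load 14/24]
  14 → cabin 3 (new)  [load 14/24]
  11 → cabin 4 (new)  [load 11/24]
  10 → cabin 2  [load 24/24]
  14 → cabin 5 (new)  [load 14/24]
  18 → cabin 6 (new)  [load 18/24]
  18 → cabin 7 (new)  [load 18/24]
  13 → cabin 4  [load 24/24]
  20 → cabin 8 (new)  [load 20/24]
  21 → cabin 9 (new)  [load 21/24]
  13 → cabin 10 (new)  [load 13/24]
10 cabins opened.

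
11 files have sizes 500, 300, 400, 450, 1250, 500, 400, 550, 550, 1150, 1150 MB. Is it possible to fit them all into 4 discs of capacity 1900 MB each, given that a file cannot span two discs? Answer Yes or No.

A valid assignment using 4 discs:
  disc 1: 1250 + 550 = 1800
  disc 2: 1150 + 550 = 1700
  disc 3: 1150 + 450 + 300 = 1900
  disc 4: 500 + 500 + 400 + 400 = 1800
Every load is within 1900 MB, so 4 discs suffice.

Yes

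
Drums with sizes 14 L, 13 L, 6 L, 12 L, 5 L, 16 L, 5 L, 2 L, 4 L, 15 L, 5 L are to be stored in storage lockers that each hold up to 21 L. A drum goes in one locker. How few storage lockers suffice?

Total = 16 + 15 + 14 + 13 + 12 + 6 + 5 + 5 + 5 + 4 + 2 = 97 L.
Lower bound: ⌈97/21⌉ = 5 storage lockers.
A packing using 5 storage lockers:
  locker 1: 16 + 5 = 21
  locker 2: 15 + 6 = 21
  locker 3: 14 + 5 + 2 = 21
  locker 4: 13 + 5 = 18
  locker 5: 12 + 4 = 16
This matches the lower bound, so 5 is optimal.

5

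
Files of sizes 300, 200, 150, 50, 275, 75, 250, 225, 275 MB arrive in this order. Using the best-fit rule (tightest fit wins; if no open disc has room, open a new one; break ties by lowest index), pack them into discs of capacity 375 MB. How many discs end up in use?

6

  300 → disc 1 (new)  [load 300/375]
  200 → disc 2 (new)  [load 200/375]
  150 → disc 2  [load 350/375]
  50 → disc 1  [load 350/375]
  275 → disc 3 (new)  [load 275/375]
  75 → disc 3  [load 350/375]
  250 → disc 4 (new)  [load 250/375]
  225 → disc 5 (new)  [load 225/375]
  275 → disc 6 (new)  [load 275/375]
6 discs opened.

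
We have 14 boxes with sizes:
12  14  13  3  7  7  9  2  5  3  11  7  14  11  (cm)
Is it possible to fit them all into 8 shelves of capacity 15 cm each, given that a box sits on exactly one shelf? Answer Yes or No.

No

Total = 118 cm; ⌈118/15⌉ = 8.
The bound of 8 does not rule out 8, but exhaustive search shows no assignment into 8 shelves of capacity 15 cm exists — the minimum is 9.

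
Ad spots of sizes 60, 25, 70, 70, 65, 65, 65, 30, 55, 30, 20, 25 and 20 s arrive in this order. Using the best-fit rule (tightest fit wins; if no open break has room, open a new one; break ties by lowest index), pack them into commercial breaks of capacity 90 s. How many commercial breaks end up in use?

8

  60 → break 1 (new)  [load 60/90]
  25 → break 1  [load 85/90]
  70 → break 2 (new)  [load 70/90]
  70 → break 3 (new)  [load 70/90]
  65 → break 4 (new)  [load 65/90]
  65 → break 5 (new)  [load 65/90]
  65 → break 6 (new)  [load 65/90]
  30 → break 7 (new)  [load 30/90]
  55 → break 7  [load 85/90]
  30 → break 8 (new)  [load 30/90]
  20 → break 2  [load 90/90]
  25 → break 4  [load 90/90]
  20 → break 3  [load 90/90]
8 commercial breaks opened.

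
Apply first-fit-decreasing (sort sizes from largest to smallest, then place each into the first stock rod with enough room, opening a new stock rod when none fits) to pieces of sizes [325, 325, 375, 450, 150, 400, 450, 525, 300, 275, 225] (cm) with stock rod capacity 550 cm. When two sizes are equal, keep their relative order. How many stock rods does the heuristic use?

Sorted descending: 525, 450, 450, 400, 375, 325, 325, 300, 275, 225, 150.
  525 → stock rod 1 (new)  [load 525/550]
  450 → stock rod 2 (new)  [load 450/550]
  450 → stock rod 3 (new)  [load 450/550]
  400 → stock rod 4 (new)  [load 400/550]
  375 → stock rod 5 (new)  [load 375/550]
  325 → stock rod 6 (new)  [load 325/550]
  325 → stock rod 7 (new)  [load 325/550]
  300 → stock rod 8 (new)  [load 300/550]
  275 → stock rod 9 (new)  [load 275/550]
  225 → stock rod 6  [load 550/550]
  150 → stock rod 4  [load 550/550]
9 stock rods opened.

9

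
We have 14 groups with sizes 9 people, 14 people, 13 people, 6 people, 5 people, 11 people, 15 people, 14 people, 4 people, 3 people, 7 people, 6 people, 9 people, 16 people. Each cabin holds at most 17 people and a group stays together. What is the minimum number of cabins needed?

Total = 16 + 15 + 14 + 14 + 13 + 11 + 9 + 9 + 7 + 6 + 6 + 5 + 4 + 3 = 132 people.
Lower bound: ⌈132/17⌉ = 8 cabins.
A packing using 9 cabins:
  cabin 1: 16 = 16
  cabin 2: 15 = 15
  cabin 3: 14 + 3 = 17
  cabin 4: 14 = 14
  cabin 5: 13 + 4 = 17
  cabin 6: 11 + 6 = 17
  cabin 7: 9 + 7 = 16
  cabin 8: 9 + 6 = 15
  cabin 9: 5 = 5
No arrangement into 8 cabins stays within capacity, so 9 is optimal.

9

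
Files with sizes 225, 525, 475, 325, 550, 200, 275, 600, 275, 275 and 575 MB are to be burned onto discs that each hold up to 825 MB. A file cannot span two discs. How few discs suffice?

Total = 600 + 575 + 550 + 525 + 475 + 325 + 275 + 275 + 275 + 225 + 200 = 4300 MB.
Lower bound: ⌈4300/825⌉ = 6 discs.
A packing using 6 discs:
  disc 1: 600 + 225 = 825
  disc 2: 575 + 200 = 775
  disc 3: 550 + 275 = 825
  disc 4: 525 + 275 = 800
  disc 5: 475 + 325 = 800
  disc 6: 275 = 275
This matches the lower bound, so 6 is optimal.

6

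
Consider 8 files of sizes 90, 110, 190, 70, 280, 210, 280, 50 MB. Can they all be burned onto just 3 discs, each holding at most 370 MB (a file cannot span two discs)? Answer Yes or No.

No

Total = 1280 MB; ⌈1280/370⌉ = 4.
At least 4 discs are required, but only 3 are allowed.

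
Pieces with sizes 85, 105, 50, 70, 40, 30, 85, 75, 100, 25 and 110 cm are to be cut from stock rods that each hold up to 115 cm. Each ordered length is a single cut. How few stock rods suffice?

8

Total = 110 + 105 + 100 + 85 + 85 + 75 + 70 + 50 + 40 + 30 + 25 = 775 cm.
Lower bound: ⌈775/115⌉ = 7 stock rods.
A packing using 8 stock rods:
  stock rod 1: 110 = 110
  stock rod 2: 105 = 105
  stock rod 3: 100 = 100
  stock rod 4: 85 + 30 = 115
  stock rod 5: 85 + 25 = 110
  stock rod 6: 75 + 40 = 115
  stock rod 7: 70 = 70
  stock rod 8: 50 = 50
No arrangement into 7 stock rods stays within capacity, so 8 is optimal.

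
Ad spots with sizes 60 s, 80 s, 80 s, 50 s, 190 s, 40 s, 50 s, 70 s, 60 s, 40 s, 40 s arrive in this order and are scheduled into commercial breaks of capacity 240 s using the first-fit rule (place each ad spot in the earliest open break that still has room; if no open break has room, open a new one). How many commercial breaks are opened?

  60 → break 1 (new)  [load 60/240]
  80 → break 1  [load 140/240]
  80 → break 1  [load 220/240]
  50 → break 2 (new)  [load 50/240]
  190 → break 2  [load 240/240]
  40 → break 3 (new)  [load 40/240]
  50 → break 3  [load 90/240]
  70 → break 3  [load 160/240]
  60 → break 3  [load 220/240]
  40 → break 4 (new)  [load 40/240]
  40 → break 4  [load 80/240]
4 commercial breaks opened.

4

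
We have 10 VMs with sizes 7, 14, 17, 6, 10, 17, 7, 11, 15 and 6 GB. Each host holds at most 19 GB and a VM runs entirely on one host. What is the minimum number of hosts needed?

7

Total = 17 + 17 + 15 + 14 + 11 + 10 + 7 + 7 + 6 + 6 = 110 GB.
Lower bound: ⌈110/19⌉ = 6 hosts.
A packing using 7 hosts:
  host 1: 17 = 17
  host 2: 17 = 17
  host 3: 15 = 15
  host 4: 14 = 14
  host 5: 11 + 7 = 18
  host 6: 10 + 7 = 17
  host 7: 6 + 6 = 12
No arrangement into 6 hosts stays within capacity, so 7 is optimal.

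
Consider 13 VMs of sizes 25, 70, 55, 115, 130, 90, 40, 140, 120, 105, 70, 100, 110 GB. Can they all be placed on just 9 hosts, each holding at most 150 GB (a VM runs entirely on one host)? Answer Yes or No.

Yes

A valid assignment using 9 hosts:
  host 1: 140 = 140
  host 2: 130 = 130
  host 3: 120 + 25 = 145
  host 4: 115 = 115
  host 5: 110 + 40 = 150
  host 6: 105 = 105
  host 7: 100 = 100
  host 8: 90 + 55 = 145
  host 9: 70 + 70 = 140
Every load is within 150 GB, so 9 hosts suffice.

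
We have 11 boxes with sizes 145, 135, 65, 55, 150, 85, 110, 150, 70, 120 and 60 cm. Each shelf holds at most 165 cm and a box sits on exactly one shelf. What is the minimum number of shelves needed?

Total = 150 + 150 + 145 + 135 + 120 + 110 + 85 + 70 + 65 + 60 + 55 = 1145 cm.
Lower bound: ⌈1145/165⌉ = 7 shelves.
A packing using 8 shelves:
  shelf 1: 150 = 150
  shelf 2: 150 = 150
  shelf 3: 145 = 145
  shelf 4: 135 = 135
  shelf 5: 120 = 120
  shelf 6: 110 + 55 = 165
  shelf 7: 85 + 70 = 155
  shelf 8: 65 + 60 = 125
No arrangement into 7 shelves stays within capacity, so 8 is optimal.

8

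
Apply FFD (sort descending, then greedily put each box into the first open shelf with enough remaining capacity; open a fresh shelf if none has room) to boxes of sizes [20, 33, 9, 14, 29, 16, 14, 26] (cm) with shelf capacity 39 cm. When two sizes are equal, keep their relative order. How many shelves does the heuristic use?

Sorted descending: 33, 29, 26, 20, 16, 14, 14, 9.
  33 → shelf 1 (new)  [load 33/39]
  29 → shelf 2 (new)  [load 29/39]
  26 → shelf 3 (new)  [load 26/39]
  20 → shelf 4 (new)  [load 20/39]
  16 → shelf 4  [load 36/39]
  14 → shelf 5 (new)  [load 14/39]
  14 → shelf 5  [load 28/39]
  9 → shelf 2  [load 38/39]
5 shelves opened.

5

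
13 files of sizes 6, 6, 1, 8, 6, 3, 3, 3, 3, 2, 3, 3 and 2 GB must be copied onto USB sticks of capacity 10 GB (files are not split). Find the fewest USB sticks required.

6

Total = 8 + 6 + 6 + 6 + 3 + 3 + 3 + 3 + 3 + 3 + 2 + 2 + 1 = 49 GB.
Lower bound: ⌈49/10⌉ = 5 USB sticks.
A packing using 6 USB sticks:
  USB stick 1: 8 + 2 = 10
  USB stick 2: 6 + 3 + 1 = 10
  USB stick 3: 6 + 3 = 9
  USB stick 4: 6 + 3 = 9
  USB stick 5: 3 + 3 + 3 = 9
  USB stick 6: 2 = 2
No arrangement into 5 USB sticks stays within capacity, so 6 is optimal.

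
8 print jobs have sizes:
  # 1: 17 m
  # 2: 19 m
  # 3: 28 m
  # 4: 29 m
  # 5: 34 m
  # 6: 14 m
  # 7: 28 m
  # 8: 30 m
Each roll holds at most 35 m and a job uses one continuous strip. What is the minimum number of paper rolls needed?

Total = 34 + 30 + 29 + 28 + 28 + 19 + 17 + 14 = 199 m.
Lower bound: ⌈199/35⌉ = 6 paper rolls.
A packing using 7 paper rolls:
  roll 1: 34 = 34
  roll 2: 30 = 30
  roll 3: 29 = 29
  roll 4: 28 = 28
  roll 5: 28 = 28
  roll 6: 19 + 14 = 33
  roll 7: 17 = 17
No arrangement into 6 paper rolls stays within capacity, so 7 is optimal.

7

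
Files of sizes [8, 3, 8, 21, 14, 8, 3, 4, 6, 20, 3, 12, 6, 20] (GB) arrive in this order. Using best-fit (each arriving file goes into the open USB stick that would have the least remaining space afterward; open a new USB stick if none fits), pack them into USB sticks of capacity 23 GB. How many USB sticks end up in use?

  8 → USB stick 1 (new)  [load 8/23]
  3 → USB stick 1  [load 11/23]
  8 → USB stick 1  [load 19/23]
  21 → USB stick 2 (new)  [load 21/23]
  14 → USB stick 3 (new)  [load 14/23]
  8 → USB stick 3  [load 22/23]
  3 → USB stick 1  [load 22/23]
  4 → USB stick 4 (new)  [load 4/23]
  6 → USB stick 4  [load 10/23]
  20 → USB stick 5 (new)  [load 20/23]
  3 → USB stick 5  [load 23/23]
  12 → USB stick 4  [load 22/23]
  6 → USB stick 6 (new)  [load 6/23]
  20 → USB stick 7 (new)  [load 20/23]
7 USB sticks opened.

7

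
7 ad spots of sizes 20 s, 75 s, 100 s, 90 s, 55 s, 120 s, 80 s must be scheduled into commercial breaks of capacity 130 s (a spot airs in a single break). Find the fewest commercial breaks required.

Total = 120 + 100 + 90 + 80 + 75 + 55 + 20 = 540 s.
Lower bound: ⌈540/130⌉ = 5 commercial breaks.
A packing using 5 commercial breaks:
  break 1: 120 = 120
  break 2: 100 + 20 = 120
  break 3: 90 = 90
  break 4: 80 = 80
  break 5: 75 + 55 = 130
This matches the lower bound, so 5 is optimal.

5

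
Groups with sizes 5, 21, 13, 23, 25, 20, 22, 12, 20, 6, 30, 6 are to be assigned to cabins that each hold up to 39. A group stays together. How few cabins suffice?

7

Total = 30 + 25 + 23 + 22 + 21 + 20 + 20 + 13 + 12 + 6 + 6 + 5 = 203.
Lower bound: ⌈203/39⌉ = 6 cabins.
Also, 7 groups each exceed 39/2, and no two of those can share a cabin, so at least 7 cabins are needed.
A packing using 7 cabins:
  cabin 1: 30 + 6 = 36
  cabin 2: 25 + 13 = 38
  cabin 3: 23 + 12 = 35
  cabin 4: 22 + 6 + 5 = 33
  cabin 5: 21 = 21
  cabin 6: 20 = 20
  cabin 7: 20 = 20
This matches the lower bound, so 7 is optimal.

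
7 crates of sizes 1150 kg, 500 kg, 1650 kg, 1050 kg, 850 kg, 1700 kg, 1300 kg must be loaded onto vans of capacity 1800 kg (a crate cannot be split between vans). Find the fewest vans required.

Total = 1700 + 1650 + 1300 + 1150 + 1050 + 850 + 500 = 8200 kg.
Lower bound: ⌈8200/1800⌉ = 5 vans.
A packing using 6 vans:
  van 1: 1700 = 1700
  van 2: 1650 = 1650
  van 3: 1300 + 500 = 1800
  van 4: 1150 = 1150
  van 5: 1050 = 1050
  van 6: 850 = 850
No arrangement into 5 vans stays within capacity, so 6 is optimal.

6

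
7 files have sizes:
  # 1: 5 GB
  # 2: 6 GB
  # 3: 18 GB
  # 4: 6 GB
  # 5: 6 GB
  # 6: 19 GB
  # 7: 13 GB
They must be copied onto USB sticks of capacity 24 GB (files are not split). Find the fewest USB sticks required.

4

Total = 19 + 18 + 13 + 6 + 6 + 6 + 5 = 73 GB.
Lower bound: ⌈73/24⌉ = 4 USB sticks.
A packing using 4 USB sticks:
  USB stick 1: 19 + 5 = 24
  USB stick 2: 18 + 6 = 24
  USB stick 3: 13 + 6 = 19
  USB stick 4: 6 = 6
This matches the lower bound, so 4 is optimal.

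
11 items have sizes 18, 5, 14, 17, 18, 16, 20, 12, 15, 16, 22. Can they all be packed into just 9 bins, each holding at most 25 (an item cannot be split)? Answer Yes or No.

Total = 173; ⌈173/25⌉ = 7.
9 items each exceed half the capacity and cannot share a bin, forcing at least 9 bins.
The bound of 9 does not rule out 9, but exhaustive search shows no assignment into 9 bins of capacity 25 exists — the minimum is 10.

No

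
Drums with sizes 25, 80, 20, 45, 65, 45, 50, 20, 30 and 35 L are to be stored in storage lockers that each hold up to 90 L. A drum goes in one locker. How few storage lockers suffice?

Total = 80 + 65 + 50 + 45 + 45 + 35 + 30 + 25 + 20 + 20 = 415 L.
Lower bound: ⌈415/90⌉ = 5 storage lockers.
A packing using 5 storage lockers:
  locker 1: 80 = 80
  locker 2: 65 + 25 = 90
  locker 3: 50 + 35 = 85
  locker 4: 45 + 45 = 90
  locker 5: 30 + 20 + 20 = 70
This matches the lower bound, so 5 is optimal.

5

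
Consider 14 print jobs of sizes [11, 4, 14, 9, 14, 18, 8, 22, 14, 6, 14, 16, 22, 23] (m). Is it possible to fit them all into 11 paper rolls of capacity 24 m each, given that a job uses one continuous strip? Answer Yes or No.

Yes

A valid assignment using 10 paper rolls:
  roll 1: 23 = 23
  roll 2: 22 = 22
  roll 3: 22 = 22
  roll 4: 18 + 6 = 24
  roll 5: 16 + 8 = 24
  roll 6: 14 + 9 = 23
  roll 7: 14 + 4 = 18
  roll 8: 14 = 14
  roll 9: 14 = 14
  roll 10: 11 = 11
That uses only 10 ≤ 11, so 11 paper rolls are enough.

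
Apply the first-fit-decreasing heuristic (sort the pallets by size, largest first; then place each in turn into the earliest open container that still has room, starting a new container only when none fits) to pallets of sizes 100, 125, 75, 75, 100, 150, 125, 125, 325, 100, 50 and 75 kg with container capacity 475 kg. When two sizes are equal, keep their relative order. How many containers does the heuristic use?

Sorted descending: 325, 150, 125, 125, 125, 100, 100, 100, 75, 75, 75, 50.
  325 → container 1 (new)  [load 325/475]
  150 → container 1  [load 475/475]
  125 → container 2 (new)  [load 125/475]
  125 → container 2  [load 250/475]
  125 → container 2  [load 375/475]
  100 → container 2  [load 475/475]
  100 → container 3 (new)  [load 100/475]
  100 → container 3  [load 200/475]
  75 → container 3  [load 275/475]
  75 → container 3  [load 350/475]
  75 → container 3  [load 425/475]
  50 → container 3  [load 475/475]
3 containers opened.

3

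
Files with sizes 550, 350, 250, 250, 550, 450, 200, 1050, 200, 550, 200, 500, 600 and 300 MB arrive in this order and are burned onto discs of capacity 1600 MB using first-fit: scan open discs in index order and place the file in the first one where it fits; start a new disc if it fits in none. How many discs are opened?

4

  550 → disc 1 (new)  [load 550/1600]
  350 → disc 1  [load 900/1600]
  250 → disc 1  [load 1150/1600]
  250 → disc 1  [load 1400/1600]
  550 → disc 2 (new)  [load 550/1600]
  450 → disc 2  [load 1000/1600]
  200 → disc 1  [load 1600/1600]
  1050 → disc 3 (new)  [load 1050/1600]
  200 → disc 2  [load 1200/1600]
  550 → disc 3  [load 1600/1600]
  200 → disc 2  [load 1400/1600]
  500 → disc 4 (new)  [load 500/1600]
  600 → disc 4  [load 1100/1600]
  300 → disc 4  [load 1400/1600]
4 discs opened.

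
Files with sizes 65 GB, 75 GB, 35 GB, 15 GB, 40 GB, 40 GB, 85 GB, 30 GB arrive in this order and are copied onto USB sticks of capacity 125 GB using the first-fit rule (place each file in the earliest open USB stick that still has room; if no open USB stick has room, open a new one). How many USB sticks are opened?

  65 → USB stick 1 (new)  [load 65/125]
  75 → USB stick 2 (new)  [load 75/125]
  35 → USB stick 1  [load 100/125]
  15 → USB stick 1  [load 115/125]
  40 → USB stick 2  [load 115/125]
  40 → USB stick 3 (new)  [load 40/125]
  85 → USB stick 3  [load 125/125]
  30 → USB stick 4 (new)  [load 30/125]
4 USB sticks opened.

4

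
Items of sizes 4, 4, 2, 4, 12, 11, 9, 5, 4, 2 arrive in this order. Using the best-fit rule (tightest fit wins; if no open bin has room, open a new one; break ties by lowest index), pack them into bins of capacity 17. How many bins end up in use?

4

  4 → bin 1 (new)  [load 4/17]
  4 → bin 1  [load 8/17]
  2 → bin 1  [load 10/17]
  4 → bin 1  [load 14/17]
  12 → bin 2 (new)  [load 12/17]
  11 → bin 3 (new)  [load 11/17]
  9 → bin 4 (new)  [load 9/17]
  5 → bin 2  [load 17/17]
  4 → bin 3  [load 15/17]
  2 → bin 3  [load 17/17]
4 bins opened.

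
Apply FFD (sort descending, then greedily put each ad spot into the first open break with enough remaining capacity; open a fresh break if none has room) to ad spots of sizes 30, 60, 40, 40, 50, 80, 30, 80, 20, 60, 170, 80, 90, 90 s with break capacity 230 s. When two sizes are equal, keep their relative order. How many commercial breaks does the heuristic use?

5

Sorted descending: 170, 90, 90, 80, 80, 80, 60, 60, 50, 40, 40, 30, 30, 20.
  170 → break 1 (new)  [load 170/230]
  90 → break 2 (new)  [load 90/230]
  90 → break 2  [load 180/230]
  80 → break 3 (new)  [load 80/230]
  80 → break 3  [load 160/230]
  80 → break 4 (new)  [load 80/230]
  60 → break 1  [load 230/230]
  60 → break 3  [load 220/230]
  50 → break 2  [load 230/230]
  40 → break 4  [load 120/230]
  40 → break 4  [load 160/230]
  30 → break 4  [load 190/230]
  30 → break 4  [load 220/230]
  20 → break 5 (new)  [load 20/230]
5 commercial breaks opened.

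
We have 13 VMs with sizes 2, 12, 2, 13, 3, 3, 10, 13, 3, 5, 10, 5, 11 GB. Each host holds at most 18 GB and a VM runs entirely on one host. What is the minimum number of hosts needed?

Total = 13 + 13 + 12 + 11 + 10 + 10 + 5 + 5 + 3 + 3 + 3 + 2 + 2 = 92 GB.
Lower bound: ⌈92/18⌉ = 6 hosts.
A packing using 6 hosts:
  host 1: 13 + 5 = 18
  host 2: 13 + 5 = 18
  host 3: 12 + 3 + 3 = 18
  host 4: 11 + 3 + 2 + 2 = 18
  host 5: 10 = 10
  host 6: 10 = 10
This matches the lower bound, so 6 is optimal.

6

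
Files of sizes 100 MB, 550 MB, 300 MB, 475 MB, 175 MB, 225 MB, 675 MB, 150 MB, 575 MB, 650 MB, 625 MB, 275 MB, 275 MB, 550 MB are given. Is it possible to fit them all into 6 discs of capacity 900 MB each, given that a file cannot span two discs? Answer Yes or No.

Total = 5600 MB; ⌈5600/900⌉ = 7.
At least 7 discs are required, but only 6 are allowed.

No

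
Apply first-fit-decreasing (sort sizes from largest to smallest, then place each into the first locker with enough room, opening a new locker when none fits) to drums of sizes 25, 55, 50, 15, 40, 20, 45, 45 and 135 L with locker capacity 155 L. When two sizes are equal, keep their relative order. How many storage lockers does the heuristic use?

Sorted descending: 135, 55, 50, 45, 45, 40, 25, 20, 15.
  135 → locker 1 (new)  [load 135/155]
  55 → locker 2 (new)  [load 55/155]
  50 → locker 2  [load 105/155]
  45 → locker 2  [load 150/155]
  45 → locker 3 (new)  [load 45/155]
  40 → locker 3  [load 85/155]
  25 → locker 3  [load 110/155]
  20 → locker 1  [load 155/155]
  15 → locker 3  [load 125/155]
3 storage lockers opened.

3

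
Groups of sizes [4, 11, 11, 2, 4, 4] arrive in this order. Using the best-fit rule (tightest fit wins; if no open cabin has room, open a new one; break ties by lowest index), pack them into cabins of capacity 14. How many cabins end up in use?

  4 → cabin 1 (new)  [load 4/14]
  11 → cabin 2 (new)  [load 11/14]
  11 → cabin 3 (new)  [load 11/14]
  2 → cabin 2  [load 13/14]
  4 → cabin 1  [load 8/14]
  4 → cabin 1  [load 12/14]
3 cabins opened.

3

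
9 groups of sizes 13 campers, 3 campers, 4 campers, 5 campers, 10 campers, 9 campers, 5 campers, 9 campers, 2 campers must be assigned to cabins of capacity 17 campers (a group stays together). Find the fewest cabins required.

4

Total = 13 + 10 + 9 + 9 + 5 + 5 + 4 + 3 + 2 = 60 campers.
Lower bound: ⌈60/17⌉ = 4 cabins.
A packing using 4 cabins:
  cabin 1: 13 + 4 = 17
  cabin 2: 10 + 5 + 2 = 17
  cabin 3: 9 + 5 + 3 = 17
  cabin 4: 9 = 9
This matches the lower bound, so 4 is optimal.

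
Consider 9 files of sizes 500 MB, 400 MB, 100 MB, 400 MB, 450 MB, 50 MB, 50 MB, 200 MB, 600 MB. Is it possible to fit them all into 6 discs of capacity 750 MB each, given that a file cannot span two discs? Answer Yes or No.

Yes

A valid assignment using 5 discs:
  disc 1: 600 + 100 + 50 = 750
  disc 2: 500 + 200 + 50 = 750
  disc 3: 450 = 450
  disc 4: 400 = 400
  disc 5: 400 = 400
That uses only 5 ≤ 6, so 6 discs are enough.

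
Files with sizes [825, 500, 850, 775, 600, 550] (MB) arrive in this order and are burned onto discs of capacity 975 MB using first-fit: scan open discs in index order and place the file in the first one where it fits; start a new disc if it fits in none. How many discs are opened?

6

  825 → disc 1 (new)  [load 825/975]
  500 → disc 2 (new)  [load 500/975]
  850 → disc 3 (new)  [load 850/975]
  775 → disc 4 (new)  [load 775/975]
  600 → disc 5 (new)  [load 600/975]
  550 → disc 6 (new)  [load 550/975]
6 discs opened.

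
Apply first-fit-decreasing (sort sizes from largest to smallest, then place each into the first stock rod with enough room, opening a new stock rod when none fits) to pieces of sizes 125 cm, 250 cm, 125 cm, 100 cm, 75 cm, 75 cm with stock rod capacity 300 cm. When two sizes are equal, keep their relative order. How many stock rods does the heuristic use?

3

Sorted descending: 250, 125, 125, 100, 75, 75.
  250 → stock rod 1 (new)  [load 250/300]
  125 → stock rod 2 (new)  [load 125/300]
  125 → stock rod 2  [load 250/300]
  100 → stock rod 3 (new)  [load 100/300]
  75 → stock rod 3  [load 175/300]
  75 → stock rod 3  [load 250/300]
3 stock rods opened.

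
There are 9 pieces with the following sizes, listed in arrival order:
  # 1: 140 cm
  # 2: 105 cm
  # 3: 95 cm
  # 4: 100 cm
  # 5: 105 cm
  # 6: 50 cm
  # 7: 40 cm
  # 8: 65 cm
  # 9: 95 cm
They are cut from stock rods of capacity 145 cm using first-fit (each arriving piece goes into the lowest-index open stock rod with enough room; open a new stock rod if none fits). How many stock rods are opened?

7

  140 → stock rod 1 (new)  [load 140/145]
  105 → stock rod 2 (new)  [load 105/145]
  95 → stock rod 3 (new)  [load 95/145]
  100 → stock rod 4 (new)  [load 100/145]
  105 → stock rod 5 (new)  [load 105/145]
  50 → stock rod 3  [load 145/145]
  40 → stock rod 2  [load 145/145]
  65 → stock rod 6 (new)  [load 65/145]
  95 → stock rod 7 (new)  [load 95/145]
7 stock rods opened.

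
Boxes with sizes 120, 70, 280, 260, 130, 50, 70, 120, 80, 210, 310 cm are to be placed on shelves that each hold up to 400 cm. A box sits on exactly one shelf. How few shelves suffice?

Total = 310 + 280 + 260 + 210 + 130 + 120 + 120 + 80 + 70 + 70 + 50 = 1700 cm.
Lower bound: ⌈1700/400⌉ = 5 shelves.
A packing using 5 shelves:
  shelf 1: 310 + 80 = 390
  shelf 2: 280 + 120 = 400
  shelf 3: 260 + 130 = 390
  shelf 4: 210 + 120 + 70 = 400
  shelf 5: 70 + 50 = 120
This matches the lower bound, so 5 is optimal.

5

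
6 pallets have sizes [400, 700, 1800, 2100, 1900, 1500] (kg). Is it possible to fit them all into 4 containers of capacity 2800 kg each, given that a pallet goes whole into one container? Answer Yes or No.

A valid assignment using 4 containers:
  container 1: 2100 + 700 = 2800
  container 2: 1900 + 400 = 2300
  container 3: 1800 = 1800
  container 4: 1500 = 1500
Every load is within 2800 kg, so 4 containers suffice.

Yes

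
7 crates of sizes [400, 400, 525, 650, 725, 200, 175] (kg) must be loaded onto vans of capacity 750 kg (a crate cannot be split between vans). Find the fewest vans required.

5

Total = 725 + 650 + 525 + 400 + 400 + 200 + 175 = 3075 kg.
Lower bound: ⌈3075/750⌉ = 5 vans.
A packing using 5 vans:
  van 1: 725 = 725
  van 2: 650 = 650
  van 3: 525 + 200 = 725
  van 4: 400 + 175 = 575
  van 5: 400 = 400
This matches the lower bound, so 5 is optimal.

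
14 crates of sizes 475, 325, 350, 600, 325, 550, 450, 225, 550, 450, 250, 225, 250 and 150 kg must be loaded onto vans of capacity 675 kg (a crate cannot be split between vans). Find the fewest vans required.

Total = 600 + 550 + 550 + 475 + 450 + 450 + 350 + 325 + 325 + 250 + 250 + 225 + 225 + 150 = 5175 kg.
Lower bound: ⌈5175/675⌉ = 8 vans.
A packing using 9 vans:
  van 1: 600 = 600
  van 2: 550 = 550
  van 3: 550 = 550
  van 4: 475 + 150 = 625
  van 5: 450 + 225 = 675
  van 6: 450 + 225 = 675
  van 7: 350 + 325 = 675
  van 8: 325 + 250 = 575
  van 9: 250 = 250
No arrangement into 8 vans stays within capacity, so 9 is optimal.

9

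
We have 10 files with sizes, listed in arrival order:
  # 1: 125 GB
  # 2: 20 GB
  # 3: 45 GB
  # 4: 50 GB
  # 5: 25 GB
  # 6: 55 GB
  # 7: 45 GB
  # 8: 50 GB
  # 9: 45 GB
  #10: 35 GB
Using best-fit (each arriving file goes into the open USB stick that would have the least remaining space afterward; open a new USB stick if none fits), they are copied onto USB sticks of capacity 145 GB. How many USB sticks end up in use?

  125 → USB stick 1 (new)  [load 125/145]
  20 → USB stick 1  [load 145/145]
  45 → USB stick 2 (new)  [load 45/145]
  50 → USB stick 2  [load 95/145]
  25 → USB stick 2  [load 120/145]
  55 → USB stick 3 (new)  [load 55/145]
  45 → USB stick 3  [load 100/145]
  50 → USB stick 4 (new)  [load 50/145]
  45 → USB stick 3  [load 145/145]
  35 → USB stick 4  [load 85/145]
4 USB sticks opened.

4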